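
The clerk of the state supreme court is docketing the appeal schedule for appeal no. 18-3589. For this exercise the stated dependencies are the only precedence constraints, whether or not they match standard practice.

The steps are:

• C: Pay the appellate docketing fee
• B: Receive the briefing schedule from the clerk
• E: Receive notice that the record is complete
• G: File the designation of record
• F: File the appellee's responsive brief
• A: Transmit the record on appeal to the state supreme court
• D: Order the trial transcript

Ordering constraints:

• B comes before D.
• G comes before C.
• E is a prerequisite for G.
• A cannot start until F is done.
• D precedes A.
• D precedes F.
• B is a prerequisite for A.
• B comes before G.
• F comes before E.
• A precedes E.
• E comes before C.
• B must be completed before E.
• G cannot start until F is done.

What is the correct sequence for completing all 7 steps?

B has no prerequisites → B first.
D needed B, now all done → D.
That leaves F as the only ready step → F.
A is the only step now ready → A.
E is the only step now ready → E.
G is the only step now ready → G.
C needed E and G, now all done → C.

B, D, F, A, E, G, C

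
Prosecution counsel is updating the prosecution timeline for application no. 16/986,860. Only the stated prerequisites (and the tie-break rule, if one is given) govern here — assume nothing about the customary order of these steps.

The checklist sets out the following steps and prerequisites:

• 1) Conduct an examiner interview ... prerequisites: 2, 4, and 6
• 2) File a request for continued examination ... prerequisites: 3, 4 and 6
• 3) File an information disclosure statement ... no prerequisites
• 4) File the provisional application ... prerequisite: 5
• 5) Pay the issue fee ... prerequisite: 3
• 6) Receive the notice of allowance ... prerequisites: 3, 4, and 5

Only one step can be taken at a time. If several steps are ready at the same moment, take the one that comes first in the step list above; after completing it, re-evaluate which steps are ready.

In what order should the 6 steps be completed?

3 → 5 → 4 → 6 → 2 → 1

3 is the only step with nothing outstanding, so it goes first.
5 is the only step now ready → 5.
4 needed 5, now all done → 4.
Next only 6 has its prerequisites met → 6.
That leaves 2 as the only ready step → 2.
1 is the only step now ready → 1.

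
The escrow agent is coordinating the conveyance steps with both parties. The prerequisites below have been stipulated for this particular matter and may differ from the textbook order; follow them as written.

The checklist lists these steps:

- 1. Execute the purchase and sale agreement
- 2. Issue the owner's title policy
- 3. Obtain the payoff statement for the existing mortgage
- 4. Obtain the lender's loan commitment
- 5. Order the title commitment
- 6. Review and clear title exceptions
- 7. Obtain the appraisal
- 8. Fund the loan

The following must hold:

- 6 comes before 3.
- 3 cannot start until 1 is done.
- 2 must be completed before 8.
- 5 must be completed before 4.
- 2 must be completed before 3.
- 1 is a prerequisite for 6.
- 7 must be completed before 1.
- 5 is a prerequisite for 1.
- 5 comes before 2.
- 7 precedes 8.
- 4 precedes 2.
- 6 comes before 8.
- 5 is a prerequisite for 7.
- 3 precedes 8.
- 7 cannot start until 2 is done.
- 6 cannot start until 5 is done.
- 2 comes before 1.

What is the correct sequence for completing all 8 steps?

5, 4, 2, 7, 1, 6, 3, 8

5 is the only step with nothing outstanding, so it goes first.
That leaves 4 as the only ready step → 4.
2 needed 4 and 5, now all done → 2.
7 needed 2 and 5, now all done → 7.
That leaves 1 as the only ready step → 1.
Next only 6 has its prerequisites met → 6.
3 needed 1, 2 and 6, now all done → 3.
8 needed 2, 3, 6 and 7, now all done → 8.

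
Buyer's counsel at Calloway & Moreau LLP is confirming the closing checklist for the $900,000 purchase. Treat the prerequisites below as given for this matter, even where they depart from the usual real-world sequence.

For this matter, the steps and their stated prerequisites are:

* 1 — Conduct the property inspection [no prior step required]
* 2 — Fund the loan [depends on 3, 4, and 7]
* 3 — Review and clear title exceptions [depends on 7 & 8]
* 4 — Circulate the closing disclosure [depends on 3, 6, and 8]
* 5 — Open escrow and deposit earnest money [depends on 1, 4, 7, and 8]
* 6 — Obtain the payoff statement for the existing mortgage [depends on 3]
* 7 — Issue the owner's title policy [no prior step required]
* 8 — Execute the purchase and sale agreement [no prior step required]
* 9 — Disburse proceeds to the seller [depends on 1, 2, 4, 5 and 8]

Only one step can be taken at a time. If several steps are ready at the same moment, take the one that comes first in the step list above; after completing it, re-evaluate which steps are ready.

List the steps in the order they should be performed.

1, 7 and 8 have no prerequisites; 1 is listed earlier, so 1 is first.
Now 7 and 8 have their prerequisites met. 7 is listed earlier, so 7 next.
Next only 8 has its prerequisites met → 8.
That leaves 3 as the only ready step → 3.
Next only 6 has its prerequisites met → 6.
4 is the only step now ready → 4.
Now 2 and 5 have their prerequisites met. 2 is listed earlier, so 2 next.
5 is the only step now ready → 5.
9 needed 1, 2, 4, 5 and 8, now all done → 9.

1, 7, 8, 3, 6, 4, 2, 5, 9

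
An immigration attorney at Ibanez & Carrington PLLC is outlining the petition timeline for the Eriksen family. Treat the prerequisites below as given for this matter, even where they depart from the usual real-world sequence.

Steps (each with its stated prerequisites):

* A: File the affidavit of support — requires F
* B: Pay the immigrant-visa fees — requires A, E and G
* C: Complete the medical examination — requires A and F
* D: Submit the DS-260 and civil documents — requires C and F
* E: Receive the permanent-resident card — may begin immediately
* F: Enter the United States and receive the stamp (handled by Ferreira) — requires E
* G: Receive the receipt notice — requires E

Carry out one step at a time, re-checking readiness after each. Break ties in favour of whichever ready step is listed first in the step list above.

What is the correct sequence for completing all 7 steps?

Only E has no prerequisites, so it is first.
F and G are both available; F is listed earlier → F.
Ready: A and G. A is listed earlier → A.
Now C and G have their prerequisites met. C is listed earlier, so C next.
Now D and G have their prerequisites met. D is listed earlier, so D next.
That leaves G as the only ready step → G.
That leaves B as the only ready step → B.

E, F, A, C, D, G, B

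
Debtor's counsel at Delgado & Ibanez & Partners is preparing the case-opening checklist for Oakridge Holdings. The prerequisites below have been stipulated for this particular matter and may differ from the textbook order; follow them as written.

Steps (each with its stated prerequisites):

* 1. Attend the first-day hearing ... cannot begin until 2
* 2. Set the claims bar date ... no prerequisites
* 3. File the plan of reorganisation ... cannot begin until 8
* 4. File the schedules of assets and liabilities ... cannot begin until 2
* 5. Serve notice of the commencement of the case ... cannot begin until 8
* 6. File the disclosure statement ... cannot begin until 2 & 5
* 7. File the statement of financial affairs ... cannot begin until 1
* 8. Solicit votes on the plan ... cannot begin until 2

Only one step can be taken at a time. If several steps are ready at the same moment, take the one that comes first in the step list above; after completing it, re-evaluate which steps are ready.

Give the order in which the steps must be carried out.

2 is the only step with nothing outstanding, so it goes first.
1, 4 and 8 are all available; 1 is listed earlier → 1.
4, 7 and 8 are all available; 4 is listed earlier → 4.
Ready: 7 and 8. 7 is listed earlier → 7.
8 needed 2, now all done → 8.
Now 3 and 5 have their prerequisites met. 3 is listed earlier, so 3 next.
That leaves 5 as the only ready step → 5.
6 needed 2 and 5, now all done → 6.

2, 1, 4, 7, 8, 3, 5, 6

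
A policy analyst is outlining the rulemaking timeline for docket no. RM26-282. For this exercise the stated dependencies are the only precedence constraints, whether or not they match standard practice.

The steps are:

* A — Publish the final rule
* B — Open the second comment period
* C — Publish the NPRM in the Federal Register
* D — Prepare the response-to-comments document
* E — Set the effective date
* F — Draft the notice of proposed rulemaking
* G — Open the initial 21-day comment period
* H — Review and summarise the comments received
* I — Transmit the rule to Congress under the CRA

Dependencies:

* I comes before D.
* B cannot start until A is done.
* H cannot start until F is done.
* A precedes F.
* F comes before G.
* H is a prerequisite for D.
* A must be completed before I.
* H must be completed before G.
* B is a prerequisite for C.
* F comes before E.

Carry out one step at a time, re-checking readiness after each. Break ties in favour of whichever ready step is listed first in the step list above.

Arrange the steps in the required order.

A → B → C → F → E → H → G → I → D

A has no prerequisites → A first.
B, F and I are all available; B is listed earlier → B.
Ready: C, F and I. C is listed earlier → C.
Ready: F and I. F is listed earlier → F.
Now E, H and I have their prerequisites met. E is listed earlier, so E next.
H and I are both available; H is listed earlier → H.
Ready: G and I. G is listed earlier → G.
I needed A, now all done → I.
Next only D has its prerequisites met → D.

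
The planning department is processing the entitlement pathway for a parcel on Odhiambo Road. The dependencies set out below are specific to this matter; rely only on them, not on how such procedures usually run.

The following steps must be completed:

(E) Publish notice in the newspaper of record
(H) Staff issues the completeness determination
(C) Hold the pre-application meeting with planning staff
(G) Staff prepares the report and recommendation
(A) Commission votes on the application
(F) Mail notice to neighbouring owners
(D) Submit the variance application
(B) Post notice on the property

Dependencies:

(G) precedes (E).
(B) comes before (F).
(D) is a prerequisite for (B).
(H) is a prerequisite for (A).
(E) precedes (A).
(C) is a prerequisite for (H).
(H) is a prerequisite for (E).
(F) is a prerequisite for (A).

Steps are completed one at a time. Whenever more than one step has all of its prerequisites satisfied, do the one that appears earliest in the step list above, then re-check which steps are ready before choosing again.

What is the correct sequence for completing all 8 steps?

(C), (H), (G), (E), (D), (B), (F), (A)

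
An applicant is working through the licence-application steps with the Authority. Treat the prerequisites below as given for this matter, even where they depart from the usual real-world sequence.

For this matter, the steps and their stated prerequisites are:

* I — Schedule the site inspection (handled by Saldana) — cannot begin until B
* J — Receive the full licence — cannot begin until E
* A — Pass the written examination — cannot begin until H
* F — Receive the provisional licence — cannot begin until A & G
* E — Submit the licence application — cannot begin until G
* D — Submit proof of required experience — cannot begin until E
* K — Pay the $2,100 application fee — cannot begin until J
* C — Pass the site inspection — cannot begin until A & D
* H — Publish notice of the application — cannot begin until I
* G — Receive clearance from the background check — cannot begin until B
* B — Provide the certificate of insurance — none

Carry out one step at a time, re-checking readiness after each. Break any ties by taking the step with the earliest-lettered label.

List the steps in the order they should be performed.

B, G, E, D, I, H, A, C, F, J, K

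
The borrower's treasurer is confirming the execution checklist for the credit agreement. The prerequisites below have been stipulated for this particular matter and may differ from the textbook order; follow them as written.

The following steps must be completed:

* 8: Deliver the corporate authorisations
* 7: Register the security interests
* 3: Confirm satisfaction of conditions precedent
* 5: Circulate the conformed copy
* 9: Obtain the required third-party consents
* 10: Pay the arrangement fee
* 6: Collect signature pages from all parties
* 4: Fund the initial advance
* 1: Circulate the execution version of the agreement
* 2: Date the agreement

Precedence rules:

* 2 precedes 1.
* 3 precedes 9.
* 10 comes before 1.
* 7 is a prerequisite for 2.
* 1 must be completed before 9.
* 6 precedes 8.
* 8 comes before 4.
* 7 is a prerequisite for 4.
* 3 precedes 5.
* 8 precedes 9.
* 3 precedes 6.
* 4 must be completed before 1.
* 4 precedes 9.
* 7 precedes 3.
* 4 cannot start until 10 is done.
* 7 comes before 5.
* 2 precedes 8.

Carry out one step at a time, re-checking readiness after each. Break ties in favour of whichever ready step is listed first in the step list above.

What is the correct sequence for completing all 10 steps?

7 and 10 have no prerequisites; 7 is listed earlier, so 7 is first.
3 and 2 now also ready, so the ready set is {3, 10, 2}; 3 is listed earlier → 3.
5 and 6 now also ready, so the ready set is {5, 10, 6, 2}; 5 is listed earlier → 5.
Now 10, 6 and 2 have their prerequisites met. 10 is listed earlier, so 10 next.
6 and 2 are both available; 6 is listed earlier → 6.
Next only 2 has its prerequisites met → 2.
Next only 8 has its prerequisites met → 8.
That leaves 4 as the only ready step → 4.
Next only 1 has its prerequisites met → 1.
9 needed 8, 3, 4 and 1, now all done → 9.

7, 3, 5, 10, 6, 2, 8, 4, 1, 9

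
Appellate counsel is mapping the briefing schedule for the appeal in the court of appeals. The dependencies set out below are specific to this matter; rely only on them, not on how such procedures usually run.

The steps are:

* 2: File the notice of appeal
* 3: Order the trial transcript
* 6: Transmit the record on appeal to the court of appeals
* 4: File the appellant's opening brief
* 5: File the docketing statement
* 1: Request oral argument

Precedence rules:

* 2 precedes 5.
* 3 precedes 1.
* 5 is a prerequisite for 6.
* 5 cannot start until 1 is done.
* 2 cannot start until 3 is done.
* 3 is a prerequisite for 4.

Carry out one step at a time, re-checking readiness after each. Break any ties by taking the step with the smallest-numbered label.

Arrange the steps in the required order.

3 has no prerequisites → 3 first.
Ready: 1, 2 and 4. 1 has the earlier label → 1.
Now 2 and 4 have their prerequisites met. 2 has the earlier label, so 2 next.
5 now also ready, so the ready set is {4, 5}; 4 has the earlier label → 4.
5 needed 1 and 2, now all done → 5.
6 needed 5, now all done → 6.

3 → 1 → 2 → 4 → 5 → 6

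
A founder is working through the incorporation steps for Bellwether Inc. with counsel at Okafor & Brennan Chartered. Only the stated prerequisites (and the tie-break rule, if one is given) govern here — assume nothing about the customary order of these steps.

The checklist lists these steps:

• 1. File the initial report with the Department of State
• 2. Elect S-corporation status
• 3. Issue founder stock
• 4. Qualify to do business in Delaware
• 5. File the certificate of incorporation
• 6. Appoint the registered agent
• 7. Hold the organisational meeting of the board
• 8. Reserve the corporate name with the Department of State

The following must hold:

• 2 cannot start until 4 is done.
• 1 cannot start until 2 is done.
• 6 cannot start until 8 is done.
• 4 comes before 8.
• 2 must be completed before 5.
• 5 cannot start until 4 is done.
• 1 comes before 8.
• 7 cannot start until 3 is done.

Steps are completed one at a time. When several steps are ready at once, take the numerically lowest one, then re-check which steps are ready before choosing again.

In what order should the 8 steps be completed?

3 4 2 1 5 7 8 6

Nothing is required for 3 and 4. 3 has the earlier label → 3 first.
4 and 7 are both available; 4 has the earlier label → 4.
2 now also ready, so the ready set is {2, 7}; 2 has the earlier label → 2.
1, 5 and 7 are all available; 1 has the earlier label → 1.
8 now also ready, so the ready set is {5, 7, 8}; 5 has the earlier label → 5.
Ready: 7 and 8. 7 has the earlier label → 7.
8 is the only step now ready → 8.
6 is the only step now ready → 6.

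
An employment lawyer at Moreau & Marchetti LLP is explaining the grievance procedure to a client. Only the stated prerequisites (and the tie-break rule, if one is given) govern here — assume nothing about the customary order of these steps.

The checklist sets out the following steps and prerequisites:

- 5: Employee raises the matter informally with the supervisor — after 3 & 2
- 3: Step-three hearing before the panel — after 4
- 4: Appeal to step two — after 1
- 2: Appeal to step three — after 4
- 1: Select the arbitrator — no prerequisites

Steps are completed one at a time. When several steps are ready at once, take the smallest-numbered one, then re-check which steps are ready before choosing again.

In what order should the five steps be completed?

1 4 2 3 5

1 is the only step with nothing outstanding, so it goes first.
4 is the only step now ready → 4.
2 and 3 are both available; 2 has the earlier label → 2.
Next only 3 has its prerequisites met → 3.
5 needed 2 and 3, now all done → 5.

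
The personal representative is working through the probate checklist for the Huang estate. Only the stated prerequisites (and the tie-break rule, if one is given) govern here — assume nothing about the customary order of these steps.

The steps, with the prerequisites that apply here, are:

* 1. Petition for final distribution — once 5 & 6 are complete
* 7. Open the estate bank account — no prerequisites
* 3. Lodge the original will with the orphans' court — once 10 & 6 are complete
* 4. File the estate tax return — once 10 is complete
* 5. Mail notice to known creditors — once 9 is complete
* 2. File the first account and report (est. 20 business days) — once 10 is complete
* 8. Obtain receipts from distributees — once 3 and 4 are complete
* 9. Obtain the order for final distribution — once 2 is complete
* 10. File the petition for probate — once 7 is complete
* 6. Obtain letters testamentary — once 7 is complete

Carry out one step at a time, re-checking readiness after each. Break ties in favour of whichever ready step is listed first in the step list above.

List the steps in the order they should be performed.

7 10 4 2 9 5 6 1 3 8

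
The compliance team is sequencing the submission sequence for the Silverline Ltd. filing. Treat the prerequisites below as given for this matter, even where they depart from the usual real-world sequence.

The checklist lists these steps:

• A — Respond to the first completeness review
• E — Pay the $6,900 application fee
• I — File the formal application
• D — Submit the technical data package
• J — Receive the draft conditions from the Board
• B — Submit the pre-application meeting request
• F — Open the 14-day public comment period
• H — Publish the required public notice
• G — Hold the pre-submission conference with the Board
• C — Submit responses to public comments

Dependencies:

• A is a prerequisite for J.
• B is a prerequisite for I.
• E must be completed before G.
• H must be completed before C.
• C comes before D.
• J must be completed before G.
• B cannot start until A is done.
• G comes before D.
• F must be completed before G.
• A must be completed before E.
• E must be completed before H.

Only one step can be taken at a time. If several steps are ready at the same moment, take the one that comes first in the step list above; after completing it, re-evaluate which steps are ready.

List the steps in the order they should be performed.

A, E, J, B, I, F, H, G, C, D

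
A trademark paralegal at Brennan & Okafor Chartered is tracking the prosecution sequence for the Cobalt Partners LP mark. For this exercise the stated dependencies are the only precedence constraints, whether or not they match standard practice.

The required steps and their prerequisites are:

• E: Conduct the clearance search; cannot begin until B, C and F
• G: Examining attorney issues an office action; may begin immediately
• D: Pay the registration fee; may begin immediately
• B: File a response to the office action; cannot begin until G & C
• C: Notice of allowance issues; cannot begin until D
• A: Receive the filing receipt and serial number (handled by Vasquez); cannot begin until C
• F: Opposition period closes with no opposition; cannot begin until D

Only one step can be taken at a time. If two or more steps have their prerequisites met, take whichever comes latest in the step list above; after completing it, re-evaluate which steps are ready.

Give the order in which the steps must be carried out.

D and G have no prerequisites; D is listed later, so D is first.
F, C and G are all available; F is listed later → F.
C and G are both available; C is listed later → C.
A now also ready, so the ready set is {A, G}; A is listed later → A.
Next only G has its prerequisites met → G.
B needed C and G, now all done → B.
That leaves E as the only ready step → E.

D F C A G B E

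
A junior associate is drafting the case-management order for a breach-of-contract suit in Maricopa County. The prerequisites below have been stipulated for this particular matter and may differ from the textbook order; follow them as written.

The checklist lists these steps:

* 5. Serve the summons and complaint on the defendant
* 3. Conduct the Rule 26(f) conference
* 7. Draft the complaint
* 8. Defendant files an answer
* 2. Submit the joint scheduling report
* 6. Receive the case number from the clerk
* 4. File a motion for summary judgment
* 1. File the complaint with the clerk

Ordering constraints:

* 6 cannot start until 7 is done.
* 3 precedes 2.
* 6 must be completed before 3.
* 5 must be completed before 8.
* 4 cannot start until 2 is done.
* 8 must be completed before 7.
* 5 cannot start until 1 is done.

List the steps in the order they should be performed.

1, 5, 8, 7, 6, 3, 2, 4

Only 1 has no prerequisites, so it is first.
5 needed 1, now all done → 5.
8 is the only step now ready → 8.
7 is the only step now ready → 7.
6 needed 7, now all done → 6.
3 is the only step now ready → 3.
Next only 2 has its prerequisites met → 2.
Next only 4 has its prerequisites met → 4.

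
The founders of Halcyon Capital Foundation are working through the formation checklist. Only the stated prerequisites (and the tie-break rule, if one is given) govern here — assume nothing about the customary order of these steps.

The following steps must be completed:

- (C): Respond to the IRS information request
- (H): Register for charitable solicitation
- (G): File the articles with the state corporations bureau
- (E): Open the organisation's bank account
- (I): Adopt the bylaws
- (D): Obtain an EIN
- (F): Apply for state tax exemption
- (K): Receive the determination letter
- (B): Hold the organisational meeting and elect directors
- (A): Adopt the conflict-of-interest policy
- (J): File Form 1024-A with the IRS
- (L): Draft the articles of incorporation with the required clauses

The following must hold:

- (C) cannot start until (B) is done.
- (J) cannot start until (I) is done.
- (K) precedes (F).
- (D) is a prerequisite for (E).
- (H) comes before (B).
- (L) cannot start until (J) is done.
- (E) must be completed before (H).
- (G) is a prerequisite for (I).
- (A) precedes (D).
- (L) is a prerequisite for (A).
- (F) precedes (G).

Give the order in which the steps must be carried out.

(K) (F) (G) (I) (J) (L) (A) (D) (E) (H) (B) (C)

(K) has no prerequisites → (K) first.
Next only (F) has its prerequisites met → (F).
(G) needed (F), now all done → (G).
(I) needed (G), now all done → (I).
That leaves (J) as the only ready step → (J).
(L) needed (J), now all done → (L).
(A) is the only step now ready → (A).
(D) needed (A), now all done → (D).
(E) needed (D), now all done → (E).
(H) needed (E), now all done → (H).
That leaves (B) as the only ready step → (B).
Next only (C) has its prerequisites met → (C).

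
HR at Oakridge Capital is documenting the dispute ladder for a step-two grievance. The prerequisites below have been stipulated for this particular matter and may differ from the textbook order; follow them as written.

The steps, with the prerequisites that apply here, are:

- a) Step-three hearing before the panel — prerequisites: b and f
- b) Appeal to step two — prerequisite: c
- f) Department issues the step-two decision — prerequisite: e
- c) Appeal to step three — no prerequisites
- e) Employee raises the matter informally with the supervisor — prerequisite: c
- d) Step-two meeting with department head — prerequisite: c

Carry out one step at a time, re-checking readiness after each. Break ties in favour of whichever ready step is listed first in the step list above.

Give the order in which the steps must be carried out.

c, b, e, f, a, d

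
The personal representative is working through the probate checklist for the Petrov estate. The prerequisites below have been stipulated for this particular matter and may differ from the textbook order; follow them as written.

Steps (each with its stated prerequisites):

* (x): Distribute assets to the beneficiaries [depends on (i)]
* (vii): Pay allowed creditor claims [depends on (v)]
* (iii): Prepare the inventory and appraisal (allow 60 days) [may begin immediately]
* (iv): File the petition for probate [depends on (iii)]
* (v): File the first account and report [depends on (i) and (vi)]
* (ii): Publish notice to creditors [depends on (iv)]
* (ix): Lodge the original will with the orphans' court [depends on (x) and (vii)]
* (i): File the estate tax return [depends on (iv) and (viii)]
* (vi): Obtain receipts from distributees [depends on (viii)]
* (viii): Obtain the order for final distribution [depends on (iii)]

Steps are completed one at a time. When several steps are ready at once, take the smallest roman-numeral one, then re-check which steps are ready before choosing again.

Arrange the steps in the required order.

(iii) has no prerequisites → (iii) first.
Ready: (iv) and (viii). (iv) has the earlier label → (iv).
Now (ii) and (viii) have their prerequisites met. (ii) has the earlier label, so (ii) next.
(viii) needed (iii), now all done → (viii).
Now (i) and (vi) have their prerequisites met. (i) has the earlier label, so (i) next.
Now (vi) and (x) have their prerequisites met. (vi) has the earlier label, so (vi) next.
(v) now also ready, so the ready set is {(v), (x)}; (v) has the earlier label → (v).
(vii) now also ready, so the ready set is {(vii), (x)}; (vii) has the earlier label → (vii).
Next only (x) has its prerequisites met → (x).
(ix) needed (vii) and (x), now all done → (ix).

(iii), (iv), (ii), (viii), (i), (vi), (v), (vii), (x), (ix)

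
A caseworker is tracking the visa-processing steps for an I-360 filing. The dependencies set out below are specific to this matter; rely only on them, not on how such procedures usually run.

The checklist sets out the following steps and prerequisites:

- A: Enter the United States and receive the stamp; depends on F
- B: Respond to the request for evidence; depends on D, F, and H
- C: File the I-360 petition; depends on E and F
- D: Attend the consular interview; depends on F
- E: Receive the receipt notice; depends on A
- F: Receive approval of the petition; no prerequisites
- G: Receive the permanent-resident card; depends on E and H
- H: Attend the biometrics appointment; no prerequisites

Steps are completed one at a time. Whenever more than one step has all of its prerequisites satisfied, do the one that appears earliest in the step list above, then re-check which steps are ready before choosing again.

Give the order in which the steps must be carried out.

F and H have no prerequisites; F is listed earlier, so F is first.
A and D now also ready, so the ready set is {A, D, H}; A is listed earlier → A.
E now also ready, so the ready set is {D, E, H}; D is listed earlier → D.
Ready: E and H. E is listed earlier → E.
C and H are both available; C is listed earlier → C.
That leaves H as the only ready step → H.
B and G are both available; B is listed earlier → B.
G needed E and H, now all done → G.

F, A, D, E, C, H, B, G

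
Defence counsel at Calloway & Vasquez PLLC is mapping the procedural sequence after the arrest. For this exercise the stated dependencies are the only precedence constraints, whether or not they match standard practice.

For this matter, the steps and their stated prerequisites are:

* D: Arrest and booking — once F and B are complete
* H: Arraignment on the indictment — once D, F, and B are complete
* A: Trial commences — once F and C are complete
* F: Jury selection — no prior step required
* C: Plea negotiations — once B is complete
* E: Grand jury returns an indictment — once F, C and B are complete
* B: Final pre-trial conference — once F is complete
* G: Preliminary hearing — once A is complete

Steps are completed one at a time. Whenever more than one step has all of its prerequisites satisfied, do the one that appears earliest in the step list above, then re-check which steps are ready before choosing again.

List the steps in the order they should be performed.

F → B → D → H → C → A → E → G

Only F has no prerequisites, so it is first.
B is the only step now ready → B.
D and C are both available; D is listed earlier → D.
H now also ready, so the ready set is {H, C}; H is listed earlier → H.
Next only C has its prerequisites met → C.
Now A and E have their prerequisites met. A is listed earlier, so A next.
E and G are both available; E is listed earlier → E.
Next only G has its prerequisites met → G.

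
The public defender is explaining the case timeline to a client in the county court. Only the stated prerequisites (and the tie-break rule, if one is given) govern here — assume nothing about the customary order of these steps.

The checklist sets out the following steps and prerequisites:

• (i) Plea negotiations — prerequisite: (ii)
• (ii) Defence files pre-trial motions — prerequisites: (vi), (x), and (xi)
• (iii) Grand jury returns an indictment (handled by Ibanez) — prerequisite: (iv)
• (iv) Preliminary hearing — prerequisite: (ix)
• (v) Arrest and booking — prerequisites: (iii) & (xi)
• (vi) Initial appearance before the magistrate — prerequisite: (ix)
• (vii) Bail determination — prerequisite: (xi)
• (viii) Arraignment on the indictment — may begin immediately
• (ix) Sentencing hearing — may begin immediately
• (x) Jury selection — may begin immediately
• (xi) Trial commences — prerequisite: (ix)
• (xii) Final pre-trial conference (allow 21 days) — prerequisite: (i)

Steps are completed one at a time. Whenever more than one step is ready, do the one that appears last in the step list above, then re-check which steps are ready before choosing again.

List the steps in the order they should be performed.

(x) (ix) (xi) (viii) (vii) (vi) (iv) (iii) (v) (ii) (i) (xii)

(x), (ix) and (viii) have no prerequisites; (x) is listed later, so (x) is first.
Ready: (ix) and (viii). (ix) is listed later → (ix).
(xi), (vi) and (iv) now also ready, so the ready set is {(xi), (viii), (vi), (iv)}; (xi) is listed later → (xi).
(vii) now also ready, so the ready set is {(viii), (vii), (vi), (iv)}; (viii) is listed later → (viii).
Ready: (vii), (vi) and (iv). (vii) is listed later → (vii).
Now (vi) and (iv) have their prerequisites met. (vi) is listed later, so (vi) next.
Now (iv) and (ii) have their prerequisites met. (iv) is listed later, so (iv) next.
(iii) now also ready, so the ready set is {(iii), (ii)}; (iii) is listed later → (iii).
(v) and (ii) are both available; (v) is listed later → (v).
(ii) is the only step now ready → (ii).
That leaves (i) as the only ready step → (i).
(xii) needed (i), now all done → (xii).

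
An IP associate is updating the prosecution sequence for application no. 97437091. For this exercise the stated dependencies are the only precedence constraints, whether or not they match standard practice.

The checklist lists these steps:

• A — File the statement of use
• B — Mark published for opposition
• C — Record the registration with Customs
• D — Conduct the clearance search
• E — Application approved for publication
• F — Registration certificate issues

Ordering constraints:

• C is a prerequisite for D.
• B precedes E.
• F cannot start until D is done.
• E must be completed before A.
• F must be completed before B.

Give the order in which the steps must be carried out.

C, D, F, B, E, A

C is the only step with nothing outstanding, so it goes first.
D is the only step now ready → D.
Next only F has its prerequisites met → F.
B needed F, now all done → B.
Next only E has its prerequisites met → E.
Next only A has its prerequisites met → A.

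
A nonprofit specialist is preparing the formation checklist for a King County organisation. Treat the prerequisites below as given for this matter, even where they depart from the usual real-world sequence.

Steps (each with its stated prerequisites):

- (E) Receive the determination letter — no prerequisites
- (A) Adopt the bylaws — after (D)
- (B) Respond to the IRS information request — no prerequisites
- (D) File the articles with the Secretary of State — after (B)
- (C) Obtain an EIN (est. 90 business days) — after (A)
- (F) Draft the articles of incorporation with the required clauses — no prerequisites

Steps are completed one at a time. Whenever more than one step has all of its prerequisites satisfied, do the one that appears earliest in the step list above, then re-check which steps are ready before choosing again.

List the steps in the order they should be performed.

(E), (B), (D), (A), (C), (F)

Nothing is required for (E), (B) and (F). (E) is listed earlier → (E) first.
Ready: (B) and (F). (B) is listed earlier → (B).
(D) now also ready, so the ready set is {(D), (F)}; (D) is listed earlier → (D).
Now (A) and (F) have their prerequisites met. (A) is listed earlier, so (A) next.
Ready: (C) and (F). (C) is listed earlier → (C).
(F) is the only step now ready → (F).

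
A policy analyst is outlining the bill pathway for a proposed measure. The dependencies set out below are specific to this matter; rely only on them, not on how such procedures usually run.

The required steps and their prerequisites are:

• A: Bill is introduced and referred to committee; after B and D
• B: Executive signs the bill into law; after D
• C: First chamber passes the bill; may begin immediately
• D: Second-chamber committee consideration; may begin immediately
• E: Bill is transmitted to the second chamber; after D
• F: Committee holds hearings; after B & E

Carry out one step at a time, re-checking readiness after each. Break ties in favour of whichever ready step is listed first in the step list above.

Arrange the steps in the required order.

Nothing is required for C and D. C is listed earlier → C first.
Next only D has its prerequisites met → D.
Ready: B and E. B is listed earlier → B.
A and E are both available; A is listed earlier → A.
E needed D, now all done → E.
Next only F has its prerequisites met → F.

C → D → B → A → E → F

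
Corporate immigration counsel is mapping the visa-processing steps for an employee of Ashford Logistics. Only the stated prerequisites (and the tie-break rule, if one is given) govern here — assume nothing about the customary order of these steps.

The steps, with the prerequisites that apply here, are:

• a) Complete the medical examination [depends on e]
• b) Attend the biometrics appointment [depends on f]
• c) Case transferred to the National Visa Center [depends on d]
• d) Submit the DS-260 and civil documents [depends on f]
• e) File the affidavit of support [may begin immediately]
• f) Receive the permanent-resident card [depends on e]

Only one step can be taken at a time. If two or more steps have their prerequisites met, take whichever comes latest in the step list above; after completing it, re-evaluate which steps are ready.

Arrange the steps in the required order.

e has no prerequisites → e first.
Ready: f and a. f is listed later → f.
Ready: d, b and a. d is listed later → d.
c now also ready, so the ready set is {c, b, a}; c is listed later → c.
Now b and a have their prerequisites met. b is listed later, so b next.
a is the only step now ready → a.

e f d c b a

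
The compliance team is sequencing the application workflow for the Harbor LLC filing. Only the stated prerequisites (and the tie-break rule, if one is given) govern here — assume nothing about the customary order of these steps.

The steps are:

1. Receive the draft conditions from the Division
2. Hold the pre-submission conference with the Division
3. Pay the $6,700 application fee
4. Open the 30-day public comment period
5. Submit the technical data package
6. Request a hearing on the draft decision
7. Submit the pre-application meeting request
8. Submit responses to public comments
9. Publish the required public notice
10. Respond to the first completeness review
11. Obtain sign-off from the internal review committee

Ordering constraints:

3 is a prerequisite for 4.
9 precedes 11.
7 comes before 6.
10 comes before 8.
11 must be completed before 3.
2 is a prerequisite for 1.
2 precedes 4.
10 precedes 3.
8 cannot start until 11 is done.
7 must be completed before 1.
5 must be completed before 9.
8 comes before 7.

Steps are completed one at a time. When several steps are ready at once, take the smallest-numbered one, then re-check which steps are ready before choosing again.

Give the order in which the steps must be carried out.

2, 5, 9, 10, 11, 3, 4, 8, 7, 1, 6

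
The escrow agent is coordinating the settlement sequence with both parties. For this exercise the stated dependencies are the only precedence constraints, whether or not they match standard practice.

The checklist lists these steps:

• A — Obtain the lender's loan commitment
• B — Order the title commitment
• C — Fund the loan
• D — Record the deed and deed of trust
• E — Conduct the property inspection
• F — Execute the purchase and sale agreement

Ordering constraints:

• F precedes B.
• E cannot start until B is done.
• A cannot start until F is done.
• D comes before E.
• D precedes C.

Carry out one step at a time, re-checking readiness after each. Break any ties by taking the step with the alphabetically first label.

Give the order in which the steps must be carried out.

Nothing is required for D and F. D has the earlier label → D first.
Ready: C and F. C has the earlier label → C.
F is the only step now ready → F.
Now A and B have their prerequisites met. A has the earlier label, so A next.
B is the only step now ready → B.
E needed B and D, now all done → E.

D C F A B E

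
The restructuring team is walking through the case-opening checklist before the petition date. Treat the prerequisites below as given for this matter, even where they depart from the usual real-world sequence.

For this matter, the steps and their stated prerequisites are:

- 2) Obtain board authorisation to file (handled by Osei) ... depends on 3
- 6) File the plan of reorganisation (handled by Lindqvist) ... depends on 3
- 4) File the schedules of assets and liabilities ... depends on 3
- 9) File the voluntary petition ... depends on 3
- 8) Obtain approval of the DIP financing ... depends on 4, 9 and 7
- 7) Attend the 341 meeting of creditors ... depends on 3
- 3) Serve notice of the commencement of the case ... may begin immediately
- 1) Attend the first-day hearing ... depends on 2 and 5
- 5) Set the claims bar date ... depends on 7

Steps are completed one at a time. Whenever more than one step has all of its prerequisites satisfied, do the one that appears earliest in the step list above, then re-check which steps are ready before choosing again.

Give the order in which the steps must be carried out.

3 2 6 4 9 7 8 5 1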